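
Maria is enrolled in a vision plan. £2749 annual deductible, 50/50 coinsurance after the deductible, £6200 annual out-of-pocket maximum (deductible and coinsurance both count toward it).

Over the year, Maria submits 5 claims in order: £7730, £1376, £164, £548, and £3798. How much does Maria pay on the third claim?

Bill 1, £7730: £2749 finishes the deductible; £4981 goes to coinsurance; member's 50% is £2490.50. Member owes £5239.50 (running OOP £5239.50).
Bill 2, £1376: deductible met; 50% of £1376 = £688. Member pays £688; OOP now £5927.50.
Bill 3, £164: 50% coinsurance on £164 = £82. Member pays £82; OOP now £6009.50.

£82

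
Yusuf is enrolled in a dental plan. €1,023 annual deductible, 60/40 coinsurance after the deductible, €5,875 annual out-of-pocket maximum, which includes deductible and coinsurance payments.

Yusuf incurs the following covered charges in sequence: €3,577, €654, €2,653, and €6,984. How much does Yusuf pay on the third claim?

€1,061.20

#1 (€3,577): €1,023 to deductible, leaving €2,554; patient's 40% is €1,021.60. Cost to patient: €2,044.60. OOP to date €2,044.60.
#2 (€654): deductible already satisfied, so patient's share is 40% × €654 = €261.60. Patient pays €261.60; OOP now €2,306.20.
#3 (€2,653): 40% coinsurance on €2,653 = €1,061.20. Cost to patient: €1,061.20. OOP to date €3,367.40.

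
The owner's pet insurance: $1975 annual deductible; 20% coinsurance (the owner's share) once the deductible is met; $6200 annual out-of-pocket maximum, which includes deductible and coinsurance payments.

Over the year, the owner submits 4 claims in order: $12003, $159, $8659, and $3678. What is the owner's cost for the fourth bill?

Bill 1, $12003: $1975 to deductible, leaving $10028; owner's 20% is $2005.60. Cost to owner: $3980.60. OOP to date $3980.60.
Bill 2, $159: 20% coinsurance on $159 = $31.80. Owner pays $31.80; OOP now $4012.40.
Bill 3, $8659: deductible met; 20% of $8659 = $1731.80. Cost to owner: $1731.80. OOP to date $5744.20.
Bill 4, $3678: 20% coinsurance on $3678 = $735.60. Adding that to $5744.20 gives $6479.80, past the $6200 cap; owner pays only $6200 − $5744.20 = $455.80.

$455.80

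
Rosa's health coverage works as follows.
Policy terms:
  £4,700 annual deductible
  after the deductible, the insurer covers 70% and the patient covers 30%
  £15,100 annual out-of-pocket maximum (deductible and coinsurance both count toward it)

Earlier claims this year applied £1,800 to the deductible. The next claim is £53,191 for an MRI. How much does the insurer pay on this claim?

Remaining deductible: £4,700 − £1,800 = £2,900.
The remaining £50,291 (= £53,191 − £2,900) moves to coinsurance.
30% of £50,291 = £15,087.30 falls to the patient.
That puts the patient's cost at £2,900 + £15,087.30 = £17,987.30 before any cap.
Year-to-date out-of-pocket would reach £1,800 + £17,987.30 = £19,787.30, above the £15,100 maximum, so the patient pays only £15,100 − £1,800 = £13,300.
The plan picks up £53,191 − £13,300 = £39,891.

£39,891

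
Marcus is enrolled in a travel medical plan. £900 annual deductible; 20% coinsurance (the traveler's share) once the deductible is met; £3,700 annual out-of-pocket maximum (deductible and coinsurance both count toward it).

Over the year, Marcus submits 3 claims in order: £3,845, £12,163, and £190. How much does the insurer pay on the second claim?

#1 (£3,845): £900 to deductible, leaving £2,945; coinsurance £2,945 × 20% = £589. Cost to traveler: £1,489. OOP to date £1,489. Insurer: £3,845 − £1,489 = £2,356.
#2 (£12,163): 20% coinsurance on £12,163 = £2,432.60. OOP would hit £3,921.60 > £3,700, so the cap limits the traveler to £3,700 − £1,489 = £2,211. Plan pays £12,163 − £2,211 = £9,952.

£9,952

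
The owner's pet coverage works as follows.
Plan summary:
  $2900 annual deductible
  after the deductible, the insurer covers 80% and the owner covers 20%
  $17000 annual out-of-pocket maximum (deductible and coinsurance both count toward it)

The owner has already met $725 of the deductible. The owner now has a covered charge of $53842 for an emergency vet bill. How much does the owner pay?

$12508.40

Remaining deductible: $2900 − $725 = $2175.
That leaves $53842 − $2175 = $51667 for coinsurance.
Coinsurance: $51667 × 20% = $10333.40.
So the owner owes $2175 + $10333.40 = $12508.40 before any cap.
Year-to-date out-of-pocket becomes $725 + $12508.40 = $13233.40, still under the $17000 maximum, so no cap applies.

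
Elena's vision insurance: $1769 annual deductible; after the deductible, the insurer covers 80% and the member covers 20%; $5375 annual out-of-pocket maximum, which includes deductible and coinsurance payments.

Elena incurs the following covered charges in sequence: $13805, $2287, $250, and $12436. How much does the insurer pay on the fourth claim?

Bill 1, $13805: deductible takes $1769, $12036 remains; 20% of $12036 = $2407.20. Cost to member: $4176.20. OOP to date $4176.20. Plan pays $13805 − $4176.20 = $9628.80.
Bill 2, $2287: deductible already satisfied, so member's share is 20% × $2287 = $457.40. Member pays $457.40; OOP now $4633.60. Insurer: $2287 − $457.40 = $1829.60.
Bill 3, $250: deductible met; 20% of $250 = $50. Member owes $50 (running OOP $4683.60). Insurer: $250 − $50 = $200.
Bill 4, $12436: deductible already satisfied, so member's share is 20% × $12436 = $2487.20. Adding that to $4683.60 gives $7170.80, past the $5375 cap; member pays only $5375 − $4683.60 = $691.40. Insurer: $12436 − $691.40 = $11744.60.

$11744.60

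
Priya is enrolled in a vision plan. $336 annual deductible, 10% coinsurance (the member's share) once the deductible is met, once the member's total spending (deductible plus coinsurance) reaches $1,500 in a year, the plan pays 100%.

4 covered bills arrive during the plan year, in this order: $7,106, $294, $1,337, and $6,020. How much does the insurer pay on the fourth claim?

#1 ($7,106): $336 to deductible, leaving $6,770; 10% of $6,770 = $677. Member owes $1,013 (running OOP $1,013). Plan pays $7,106 − $1,013 = $6,093.
#2 ($294): deductible met; 10% of $294 = $29.40. Member owes $29.40 (running OOP $1,042.40). Insurer: $294 − $29.40 = $264.60.
#3 ($1,337): 10% coinsurance on $1,337 = $133.70. Member pays $133.70; OOP now $1,176.10. Plan pays $1,337 − $133.70 = $1,203.30.
#4 ($6,020): 10% coinsurance on $6,020 = $602. That would push OOP to $1,778.10, over the $1,500 cap, so member pays $1,500 − $1,176.10 = $323.90. Plan pays $6,020 − $323.90 = $5,696.10.

$5,696.10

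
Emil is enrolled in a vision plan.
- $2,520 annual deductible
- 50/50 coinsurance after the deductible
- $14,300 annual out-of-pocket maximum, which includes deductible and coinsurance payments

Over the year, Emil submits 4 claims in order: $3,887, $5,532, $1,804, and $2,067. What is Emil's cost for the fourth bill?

Bill 1, $3,887: deductible takes $2,520, $1,367 remains; member's 50% is $683.50. Cost to member: $3,203.50. OOP to date $3,203.50.
Bill 2, $5,532: 50% coinsurance on $5,532 = $2,766. Member pays $2,766; OOP now $5,969.50.
Bill 3, $1,804: deductible met; 50% of $1,804 = $902. Member pays $902; OOP now $6,871.50.
Bill 4, $2,067: deductible already satisfied, so member's share is 50% × $2,067 = $1,033.50. Member owes $1,033.50 (running OOP $7,905).

$1,033.50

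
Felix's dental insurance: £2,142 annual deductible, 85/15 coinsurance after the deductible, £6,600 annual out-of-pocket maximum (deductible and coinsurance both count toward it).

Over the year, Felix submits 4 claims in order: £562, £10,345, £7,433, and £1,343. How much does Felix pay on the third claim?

£1,114.95

Bill 1, £562: fully absorbed by the deductible. Patient owes £562 (running OOP £562).
Bill 2, £10,345: £1,580 to deductible, leaving £8,765; 15% of £8,765 = £1,314.75. Cost to patient: £2,894.75. OOP to date £3,456.75.
Bill 3, £7,433: 15% coinsurance on £7,433 = £1,114.95. Patient owes £1,114.95 (running OOP £4,571.70).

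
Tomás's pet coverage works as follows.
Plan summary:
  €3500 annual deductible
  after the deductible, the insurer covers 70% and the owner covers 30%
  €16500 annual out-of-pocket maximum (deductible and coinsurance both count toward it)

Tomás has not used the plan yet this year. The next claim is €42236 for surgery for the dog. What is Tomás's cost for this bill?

€15120.80

The full €3500 deductible is still open; €3500 of this bill applies to it.
That leaves €42236 − €3500 = €38736 for coinsurance.
Owner's 30% share of €38736 is €11620.80.
Owner responsibility before any cap: €3500 + €11620.80 = €15120.80.
Cumulative spending €0 + €15120.80 = €15120.80 stays under the €16500 maximum.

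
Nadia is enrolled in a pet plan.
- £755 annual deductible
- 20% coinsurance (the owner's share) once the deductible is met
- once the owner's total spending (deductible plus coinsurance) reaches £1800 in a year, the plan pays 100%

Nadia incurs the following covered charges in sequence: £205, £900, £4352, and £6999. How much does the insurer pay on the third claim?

£3481.60

Claim 1 (£205): entire amount goes to the deductible. Owner owes £205 (running OOP £205). Plan pays £205 − £205 = £0.
Claim 2 (£900): £550 to deductible, leaving £350; owner's 20% is £70. Owner owes £620 (running OOP £825). Insurer: £900 − £620 = £280.
Claim 3 (£4352): deductible already satisfied, so owner's share is 20% × £4352 = £870.40. Cost to owner: £870.40. OOP to date £1695.40. Insurer: £4352 − £870.40 = £3481.60.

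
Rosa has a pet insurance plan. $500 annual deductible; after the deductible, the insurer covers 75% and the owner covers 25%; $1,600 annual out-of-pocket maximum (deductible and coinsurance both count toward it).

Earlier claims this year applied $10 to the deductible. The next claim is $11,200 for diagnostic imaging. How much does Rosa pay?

$1,590

Deductible still to meet: $500 − $10 = $490.
The remaining $10,710 (= $11,200 − $490) moves to coinsurance.
25% of $10,710 = $2,677.50 falls to the owner.
Owner responsibility before any cap: $490 + $2,677.50 = $3,167.50.
That would bring total out-of-pocket to $3,177.50, past the $1,600 cap. The owner is capped at $1,600 − $10 = $1,590 on this claim.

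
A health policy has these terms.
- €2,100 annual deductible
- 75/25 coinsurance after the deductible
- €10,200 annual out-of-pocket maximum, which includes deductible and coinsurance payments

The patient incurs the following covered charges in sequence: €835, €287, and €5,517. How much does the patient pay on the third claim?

€2,112.75

#1 (€835): all of it applies to the deductible. Cost to patient: €835. OOP to date €835.
#2 (€287): all of it applies to the deductible. Patient owes €287 (running OOP €1,122).
#3 (€5,517): €978 to deductible, leaving €4,539; patient's 25% is €1,134.75. Patient owes €2,112.75 (running OOP €3,234.75).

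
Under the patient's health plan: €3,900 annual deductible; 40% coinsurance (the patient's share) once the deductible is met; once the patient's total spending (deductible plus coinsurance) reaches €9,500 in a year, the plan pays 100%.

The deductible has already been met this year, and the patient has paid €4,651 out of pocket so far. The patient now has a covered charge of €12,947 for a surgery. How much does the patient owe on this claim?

€4,849

With the deductible met, the entire €12,947 is subject to coinsurance.
Coinsurance: €12,947 × 40% = €5,178.80.
Adding €5,178.80 to the €4,651 already spent would give €9,829.80, which exceeds the €9,500 cap; the patient pays just €9,500 − €4,651 = €4,849.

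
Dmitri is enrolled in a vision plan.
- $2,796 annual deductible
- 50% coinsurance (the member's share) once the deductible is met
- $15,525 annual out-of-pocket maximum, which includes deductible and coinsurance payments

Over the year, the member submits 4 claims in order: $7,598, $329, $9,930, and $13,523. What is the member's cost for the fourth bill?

$5,198.50

Claim 1 — $7,598: $2,796 finishes the deductible; $4,802 goes to coinsurance; member's 50% is $2,401. Cost to member: $5,197. OOP to date $5,197.
Claim 2 — $329: 50% coinsurance on $329 = $164.50. Member pays $164.50; OOP now $5,361.50.
Claim 3 — $9,930: deductible already satisfied, so member's share is 50% × $9,930 = $4,965. Member owes $4,965 (running OOP $10,326.50).
Claim 4 — $13,523: deductible met; 50% of $13,523 = $6,761.50. That would push OOP to $17,088, over the $15,525 cap, so member pays $15,525 − $10,326.50 = $5,198.50.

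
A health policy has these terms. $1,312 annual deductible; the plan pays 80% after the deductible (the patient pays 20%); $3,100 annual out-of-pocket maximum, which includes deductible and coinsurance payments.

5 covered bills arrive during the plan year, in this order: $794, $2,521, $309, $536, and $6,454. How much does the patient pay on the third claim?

$61.80

Claim 1 ($794): all of it applies to the deductible. Patient owes $794 (running OOP $794).
Claim 2 ($2,521): $518 to deductible, leaving $2,003; patient's 20% is $400.60. Patient owes $918.60 (running OOP $1,712.60).
Claim 3 ($309): deductible already satisfied, so patient's share is 20% × $309 = $61.80. Patient pays $61.80; OOP now $1,774.40.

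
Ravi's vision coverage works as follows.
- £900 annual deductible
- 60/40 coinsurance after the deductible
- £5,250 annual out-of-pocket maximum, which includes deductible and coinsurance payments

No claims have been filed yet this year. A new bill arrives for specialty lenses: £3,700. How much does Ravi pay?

£2,020

Deductible not yet touched, so the first £900 of the bill goes to the deductible.
After the £900 deductible portion, £3,700 − £900 = £2,800 is subject to coinsurance.
Member's 40% share of £2,800 is £1,120.
That puts the member's cost at £900 + £1,120 = £2,020 before any cap.
Year-to-date out-of-pocket becomes £0 + £2,020 = £2,020, still under the £5,250 maximum, so no cap applies.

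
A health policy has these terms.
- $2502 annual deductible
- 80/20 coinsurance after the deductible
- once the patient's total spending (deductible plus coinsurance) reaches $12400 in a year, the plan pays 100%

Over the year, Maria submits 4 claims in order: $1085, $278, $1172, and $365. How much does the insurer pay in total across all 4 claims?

$318.40

#1 ($1085): fully absorbed by the deductible. Patient owes $1085 (running OOP $1085). Insurer: $1085 − $1085 = $0.
#2 ($278): fully absorbed by the deductible. Patient owes $278 (running OOP $1363). Insurer: $278 − $278 = $0.
#3 ($1172): $1139 finishes the deductible; $33 goes to coinsurance; coinsurance $33 × 20% = $6.60. Cost to patient: $1145.60. OOP to date $2508.60. Plan pays $1172 − $1145.60 = $26.40.
#4 ($365): 20% coinsurance on $365 = $73. Cost to patient: $73. OOP to date $2581.60. Insurer: $365 − $73 = $292.
Insurer total = bills − patient's total = $2900 − $2581.60 = $318.40.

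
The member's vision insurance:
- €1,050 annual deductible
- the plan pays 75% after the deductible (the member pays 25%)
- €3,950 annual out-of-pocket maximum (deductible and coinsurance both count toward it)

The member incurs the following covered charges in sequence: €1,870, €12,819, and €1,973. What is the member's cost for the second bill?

Claim 1 (€1,870): €1,050 finishes the deductible; €820 goes to coinsurance; coinsurance €820 × 25% = €205. Cost to member: €1,255. OOP to date €1,255.
Claim 2 (€12,819): deductible already satisfied, so member's share is 25% × €12,819 = €3,204.75. OOP would hit €4,459.75 > €3,950, so the cap limits the member to €3,950 − €1,255 = €2,695.

€2,695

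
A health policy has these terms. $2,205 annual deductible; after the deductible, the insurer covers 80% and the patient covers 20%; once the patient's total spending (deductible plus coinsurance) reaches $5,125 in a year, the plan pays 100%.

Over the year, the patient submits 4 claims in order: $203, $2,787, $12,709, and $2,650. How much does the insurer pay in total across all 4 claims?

$13,224

Claim 1 — $203: all of it applies to the deductible. Cost to patient: $203. OOP to date $203. Plan pays $203 − $203 = $0.
Claim 2 — $2,787: $2,002 finishes the deductible; $785 goes to coinsurance; 20% of $785 = $157. Patient owes $2,159 (running OOP $2,362). Plan pays $2,787 − $2,159 = $628.
Claim 3 — $12,709: deductible met; 20% of $12,709 = $2,541.80. Patient pays $2,541.80; OOP now $4,903.80. Insurer: $12,709 − $2,541.80 = $10,167.20.
Claim 4 — $2,650: deductible already satisfied, so patient's share is 20% × $2,650 = $530. Adding that to $4,903.80 gives $5,433.80, past the $5,125 cap; patient pays only $5,125 − $4,903.80 = $221.20. Plan pays $2,650 − $221.20 = $2,428.80.
Insurer total = bills − patient's total = $18,349 − $5,125 = $13,224.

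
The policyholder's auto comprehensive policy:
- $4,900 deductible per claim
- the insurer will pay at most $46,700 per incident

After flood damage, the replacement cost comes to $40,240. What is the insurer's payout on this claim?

After the deductible, $40,240 − $4,900 = $35,340 remains.
$35,340 ≤ $46,700, so the limit doesn't bind; insurer pays $35,340.

$35,340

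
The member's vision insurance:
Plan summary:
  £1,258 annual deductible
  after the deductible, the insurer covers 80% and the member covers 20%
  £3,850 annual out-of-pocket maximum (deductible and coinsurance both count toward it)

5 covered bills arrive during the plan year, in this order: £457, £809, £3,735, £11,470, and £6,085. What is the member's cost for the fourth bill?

Claim 1 — £457: entire amount goes to the deductible. Member owes £457 (running OOP £457).
Claim 2 — £809: £801 to deductible, leaving £8; 20% of £8 = £1.60. Member owes £802.60 (running OOP £1,259.60).
Claim 3 — £3,735: deductible already satisfied, so member's share is 20% × £3,735 = £747. Cost to member: £747. OOP to date £2,006.60.
Claim 4 — £11,470: deductible already satisfied, so member's share is 20% × £11,470 = £2,294. OOP would hit £4,300.60 > £3,850, so the cap limits the member to £3,850 − £2,006.60 = £1,843.40.

£1,843.40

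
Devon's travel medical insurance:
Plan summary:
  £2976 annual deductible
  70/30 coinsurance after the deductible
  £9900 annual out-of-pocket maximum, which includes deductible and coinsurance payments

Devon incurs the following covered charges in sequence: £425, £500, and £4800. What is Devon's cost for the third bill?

£2875.70

Claim 1 (£425): all of it applies to the deductible. Cost to traveler: £425. OOP to date £425.
Claim 2 (£500): fully absorbed by the deductible. Cost to traveler: £500. OOP to date £925.
Claim 3 (£4800): £2051 to deductible, leaving £2749; coinsurance £2749 × 30% = £824.70. Traveler owes £2875.70 (running OOP £3800.70).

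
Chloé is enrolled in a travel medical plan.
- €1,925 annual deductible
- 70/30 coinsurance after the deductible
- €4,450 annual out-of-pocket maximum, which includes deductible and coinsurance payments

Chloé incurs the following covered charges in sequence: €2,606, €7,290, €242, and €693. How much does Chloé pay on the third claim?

#1 (€2,606): deductible takes €1,925, €681 remains; coinsurance €681 × 30% = €204.30. Traveler pays €2,129.30; OOP now €2,129.30.
#2 (€7,290): deductible met; 30% of €7,290 = €2,187. Traveler owes €2,187 (running OOP €4,316.30).
#3 (€242): deductible already satisfied, so traveler's share is 30% × €242 = €72.60. Traveler pays €72.60; OOP now €4,388.90.

€72.60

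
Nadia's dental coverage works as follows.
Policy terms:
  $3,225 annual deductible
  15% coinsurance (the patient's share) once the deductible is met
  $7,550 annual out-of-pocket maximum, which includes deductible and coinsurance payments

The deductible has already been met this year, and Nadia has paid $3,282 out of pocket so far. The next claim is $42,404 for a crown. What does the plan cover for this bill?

With the deductible met, the entire $42,404 is subject to coinsurance.
Coinsurance: $42,404 × 15% = $6,360.60.
Adding $6,360.60 to the $3,282 already spent would give $9,642.60, which exceeds the $7,550 cap; the patient pays just $7,550 − $3,282 = $4,268.
The plan picks up $42,404 − $4,268 = $38,136.

$38,136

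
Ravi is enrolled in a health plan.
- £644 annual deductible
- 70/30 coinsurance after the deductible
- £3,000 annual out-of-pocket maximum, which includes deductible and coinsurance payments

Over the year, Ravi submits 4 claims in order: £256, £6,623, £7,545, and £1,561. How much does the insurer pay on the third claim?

Claim 1 — £256: entire amount goes to the deductible. Patient owes £256 (running OOP £256). Insurer: £256 − £256 = £0.
Claim 2 — £6,623: £388 finishes the deductible; £6,235 goes to coinsurance; 30% of £6,235 = £1,870.50. Patient owes £2,258.50 (running OOP £2,514.50). Plan pays £6,623 − £2,258.50 = £4,364.50.
Claim 3 — £7,545: deductible met; 30% of £7,545 = £2,263.50. That would push OOP to £4,778, over the £3,000 cap, so patient pays £3,000 − £2,514.50 = £485.50. Plan pays £7,545 − £485.50 = £7,059.50.

£7,059.50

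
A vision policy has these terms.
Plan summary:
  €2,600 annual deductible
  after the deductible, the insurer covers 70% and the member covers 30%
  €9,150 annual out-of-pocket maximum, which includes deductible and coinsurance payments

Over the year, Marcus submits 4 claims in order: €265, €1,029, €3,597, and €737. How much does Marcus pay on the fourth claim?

€221.10

Bill 1, €265: fully absorbed by the deductible. Cost to member: €265. OOP to date €265.
Bill 2, €1,029: entire amount goes to the deductible. Member pays €1,029; OOP now €1,294.
Bill 3, €3,597: €1,306 finishes the deductible; €2,291 goes to coinsurance; member's 30% is €687.30. Member pays €1,993.30; OOP now €3,287.30.
Bill 4, €737: deductible met; 30% of €737 = €221.10. Member pays €221.10; OOP now €3,508.40.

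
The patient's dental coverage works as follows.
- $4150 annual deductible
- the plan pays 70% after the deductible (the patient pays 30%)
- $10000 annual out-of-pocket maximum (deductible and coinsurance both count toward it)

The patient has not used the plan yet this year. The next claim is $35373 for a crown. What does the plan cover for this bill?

$25373

Deductible not yet touched, so the first $4150 of the bill goes to the deductible.
After the $4150 deductible portion, $35373 − $4150 = $31223 is subject to coinsurance.
Patient's 30% share of $31223 is $9366.90.
So the patient owes $4150 + $9366.90 = $13516.90 before any cap.
Adding $13516.90 to the $0 already spent would give $13516.90, which exceeds the $10000 cap; the patient pays just $10000 − $0 = $10000.
Insurer pays the balance: $35373 − $10000 = $25373.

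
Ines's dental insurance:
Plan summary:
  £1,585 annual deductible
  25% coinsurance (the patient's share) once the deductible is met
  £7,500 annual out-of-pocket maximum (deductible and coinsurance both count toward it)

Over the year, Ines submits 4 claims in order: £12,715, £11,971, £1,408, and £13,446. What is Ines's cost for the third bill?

#1 (£12,715): £1,585 finishes the deductible; £11,130 goes to coinsurance; 25% of £11,130 = £2,782.50. Patient owes £4,367.50 (running OOP £4,367.50).
#2 (£11,971): deductible met; 25% of £11,971 = £2,992.75. Cost to patient: £2,992.75. OOP to date £7,360.25.
#3 (£1,408): deductible met; 25% of £1,408 = £352. That would push OOP to £7,712.25, over the £7,500 cap, so patient pays £7,500 − £7,360.25 = £139.75.

£139.75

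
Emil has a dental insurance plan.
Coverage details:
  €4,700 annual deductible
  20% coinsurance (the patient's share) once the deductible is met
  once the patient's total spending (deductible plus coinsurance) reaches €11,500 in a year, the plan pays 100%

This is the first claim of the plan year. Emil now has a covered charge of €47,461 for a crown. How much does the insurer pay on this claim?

€35,961

The full €4,700 deductible is still open; €4,700 of this bill applies to it.
That leaves €47,461 − €4,700 = €42,761 for coinsurance.
Coinsurance: €42,761 × 20% = €8,552.20.
So the patient owes €4,700 + €8,552.20 = €13,252.20 before any cap.
Adding €13,252.20 to the €0 already spent would give €13,252.20, which exceeds the €11,500 cap; the patient pays just €11,500 − €0 = €11,500.
Insurer pays the balance: €47,461 − €11,500 = €35,961.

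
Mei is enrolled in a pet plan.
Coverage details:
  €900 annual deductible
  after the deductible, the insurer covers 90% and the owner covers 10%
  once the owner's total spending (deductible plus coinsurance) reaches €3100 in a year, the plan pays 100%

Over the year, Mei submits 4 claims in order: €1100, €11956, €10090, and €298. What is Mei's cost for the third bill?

€984.40

Claim 1 — €1100: €900 to deductible, leaving €200; coinsurance €200 × 10% = €20. Cost to owner: €920. OOP to date €920.
Claim 2 — €11956: deductible already satisfied, so owner's share is 10% × €11956 = €1195.60. Cost to owner: €1195.60. OOP to date €2115.60.
Claim 3 — €10090: deductible met; 10% of €10090 = €1009. Adding that to €2115.60 gives €3124.60, past the €3100 cap; owner pays only €3100 − €2115.60 = €984.40.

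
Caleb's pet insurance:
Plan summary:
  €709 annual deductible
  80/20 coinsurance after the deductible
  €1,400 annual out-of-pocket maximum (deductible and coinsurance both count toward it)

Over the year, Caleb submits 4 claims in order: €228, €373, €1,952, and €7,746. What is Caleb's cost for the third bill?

€476.80

Bill 1, €228: fully absorbed by the deductible. Owner pays €228; OOP now €228.
Bill 2, €373: fully absorbed by the deductible. Owner owes €373 (running OOP €601).
Bill 3, €1,952: €108 finishes the deductible; €1,844 goes to coinsurance; owner's 20% is €368.80. Owner owes €476.80 (running OOP €1,077.80).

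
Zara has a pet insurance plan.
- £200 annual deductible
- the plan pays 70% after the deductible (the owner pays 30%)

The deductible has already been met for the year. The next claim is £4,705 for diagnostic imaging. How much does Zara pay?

The deductible is already satisfied, so the full bill goes to coinsurance.
Coinsurance: £4,705 × 30% = £1,411.50.

£1,411.50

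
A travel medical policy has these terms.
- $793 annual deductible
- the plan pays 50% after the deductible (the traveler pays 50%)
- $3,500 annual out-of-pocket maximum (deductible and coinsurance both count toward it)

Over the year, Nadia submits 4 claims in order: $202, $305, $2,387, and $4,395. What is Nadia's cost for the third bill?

Bill 1, $202: all of it applies to the deductible. Cost to traveler: $202. OOP to date $202.
Bill 2, $305: entire amount goes to the deductible. Traveler owes $305 (running OOP $507).
Bill 3, $2,387: deductible takes $286, $2,101 remains; 50% of $2,101 = $1,050.50. Cost to traveler: $1,336.50. OOP to date $1,843.50.

$1,336.50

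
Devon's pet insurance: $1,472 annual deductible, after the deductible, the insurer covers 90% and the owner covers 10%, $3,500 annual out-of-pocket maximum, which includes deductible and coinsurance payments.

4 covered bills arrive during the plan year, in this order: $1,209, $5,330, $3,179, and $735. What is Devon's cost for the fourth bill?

Bill 1, $1,209: entire amount goes to the deductible. Cost to owner: $1,209. OOP to date $1,209.
Bill 2, $5,330: $263 finishes the deductible; $5,067 goes to coinsurance; owner's 10% is $506.70. Owner pays $769.70; OOP now $1,978.70.
Bill 3, $3,179: 10% coinsurance on $3,179 = $317.90. Cost to owner: $317.90. OOP to date $2,296.60.
Bill 4, $735: 10% coinsurance on $735 = $73.50. Owner pays $73.50; OOP now $2,370.10.

$73.50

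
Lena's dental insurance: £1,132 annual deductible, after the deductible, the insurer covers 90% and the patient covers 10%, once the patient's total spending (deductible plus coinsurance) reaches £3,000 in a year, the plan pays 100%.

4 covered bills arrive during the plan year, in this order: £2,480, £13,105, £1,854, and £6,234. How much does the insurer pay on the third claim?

Bill 1, £2,480: deductible takes £1,132, £1,348 remains; coinsurance £1,348 × 10% = £134.80. Cost to patient: £1,266.80. OOP to date £1,266.80. Plan pays £2,480 − £1,266.80 = £1,213.20.
Bill 2, £13,105: 10% coinsurance on £13,105 = £1,310.50. Patient owes £1,310.50 (running OOP £2,577.30). Insurer: £13,105 − £1,310.50 = £11,794.50.
Bill 3, £1,854: 10% coinsurance on £1,854 = £185.40. Cost to patient: £185.40. OOP to date £2,762.70. Insurer: £1,854 − £185.40 = £1,668.60.

£1,668.60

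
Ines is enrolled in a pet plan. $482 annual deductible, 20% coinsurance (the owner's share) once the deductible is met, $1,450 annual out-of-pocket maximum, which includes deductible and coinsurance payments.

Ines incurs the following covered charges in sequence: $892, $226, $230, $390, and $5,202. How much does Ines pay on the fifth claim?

Claim 1 — $892: deductible takes $482, $410 remains; owner's 20% is $82. Owner pays $564; OOP now $564.
Claim 2 — $226: 20% coinsurance on $226 = $45.20. Cost to owner: $45.20. OOP to date $609.20.
Claim 3 — $230: 20% coinsurance on $230 = $46. Owner owes $46 (running OOP $655.20).
Claim 4 — $390: 20% coinsurance on $390 = $78. Owner owes $78 (running OOP $733.20).
Claim 5 — $5,202: deductible met; 20% of $5,202 = $1,040.40. OOP would hit $1,773.60 > $1,450, so the cap limits the owner to $1,450 − $733.20 = $716.80.

$716.80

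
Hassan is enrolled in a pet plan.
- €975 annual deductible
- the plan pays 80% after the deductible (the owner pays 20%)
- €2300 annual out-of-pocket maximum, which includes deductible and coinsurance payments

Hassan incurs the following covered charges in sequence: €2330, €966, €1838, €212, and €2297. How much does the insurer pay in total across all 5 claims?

€5343

Claim 1 — €2330: €975 finishes the deductible; €1355 goes to coinsurance; owner's 20% is €271. Owner owes €1246 (running OOP €1246). Insurer: €2330 − €1246 = €1084.
Claim 2 — €966: deductible already satisfied, so owner's share is 20% × €966 = €193.20. Cost to owner: €193.20. OOP to date €1439.20. Insurer: €966 − €193.20 = €772.80.
Claim 3 — €1838: 20% coinsurance on €1838 = €367.60. Owner pays €367.60; OOP now €1806.80. Plan pays €1838 − €367.60 = €1470.40.
Claim 4 — €212: deductible met; 20% of €212 = €42.40. Owner owes €42.40 (running OOP €1849.20). Insurer: €212 − €42.40 = €169.60.
Claim 5 — €2297: deductible already satisfied, so owner's share is 20% × €2297 = €459.40. OOP would hit €2308.60 > €2300, so the cap limits the owner to €2300 − €1849.20 = €450.80. Insurer: €2297 − €450.80 = €1846.20.
Insurer total: €1084 + €772.80 + €1470.40 + €169.60 + €1846.20 = €5343.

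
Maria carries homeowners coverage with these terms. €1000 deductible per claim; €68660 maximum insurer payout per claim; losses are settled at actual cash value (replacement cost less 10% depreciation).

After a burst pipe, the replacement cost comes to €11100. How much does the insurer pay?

€8990

Depreciate 10%: the covered value is €11100 × 0.9 = €9990.
Less the €1000 deductible: €9990 − €1000 = €8990.
€8990 is within the €68660 limit, so the insurer pays €8990.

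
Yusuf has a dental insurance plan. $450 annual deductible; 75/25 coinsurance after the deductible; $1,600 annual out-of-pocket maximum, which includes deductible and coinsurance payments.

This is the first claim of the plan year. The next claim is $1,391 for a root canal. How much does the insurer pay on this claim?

Nothing has been paid toward the $450 deductible, so the first $450 of this charge is applied there.
That leaves $1,391 − $450 = $941 for coinsurance.
Coinsurance: $941 × 25% = $235.25.
Patient responsibility before any cap: $450 + $235.25 = $685.25.
Total out-of-pocket so far would be $0 + $685.25 = $685.25, below the $1,600 cap — no reduction.
The plan picks up $1,391 − $685.25 = $705.75.

$705.75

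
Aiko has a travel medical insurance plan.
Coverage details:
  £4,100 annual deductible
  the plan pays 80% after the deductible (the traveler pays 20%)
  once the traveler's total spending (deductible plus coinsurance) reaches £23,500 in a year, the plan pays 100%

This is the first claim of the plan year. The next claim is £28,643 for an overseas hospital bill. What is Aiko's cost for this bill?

£9,008.60

Nothing has been paid toward the £4,100 deductible, so the first £4,100 of this charge is applied there.
The remaining £24,543 (= £28,643 − £4,100) moves to coinsurance.
Traveler's 20% share of £24,543 is £4,908.60.
Traveler responsibility before any cap: £4,100 + £4,908.60 = £9,008.60.
Cumulative spending £0 + £9,008.60 = £9,008.60 stays under the £23,500 maximum.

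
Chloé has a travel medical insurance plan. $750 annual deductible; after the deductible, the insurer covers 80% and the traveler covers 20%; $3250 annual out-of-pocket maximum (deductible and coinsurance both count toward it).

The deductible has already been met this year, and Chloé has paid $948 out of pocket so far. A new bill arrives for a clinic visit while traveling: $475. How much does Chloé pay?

$95

The deductible is already satisfied, so the full bill goes to coinsurance.
Coinsurance: $475 × 20% = $95.
Cumulative spending $948 + $95 = $1043 stays under the $3250 maximum.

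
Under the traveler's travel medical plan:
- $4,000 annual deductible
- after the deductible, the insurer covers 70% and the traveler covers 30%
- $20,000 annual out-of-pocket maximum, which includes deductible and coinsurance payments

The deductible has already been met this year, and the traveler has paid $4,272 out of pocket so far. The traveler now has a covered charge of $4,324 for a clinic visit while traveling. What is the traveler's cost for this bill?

$1,297.20

The deductible is already satisfied, so the full bill goes to coinsurance.
30% of $4,324 = $1,297.20 falls to the traveler.
Cumulative spending $4,272 + $1,297.20 = $5,569.20 stays under the $20,000 maximum.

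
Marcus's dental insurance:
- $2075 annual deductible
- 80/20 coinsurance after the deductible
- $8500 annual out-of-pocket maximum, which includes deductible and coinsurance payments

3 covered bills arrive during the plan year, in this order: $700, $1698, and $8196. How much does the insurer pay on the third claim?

Bill 1, $700: all of it applies to the deductible. Patient owes $700 (running OOP $700). Insurer: $700 − $700 = $0.
Bill 2, $1698: $1375 finishes the deductible; $323 goes to coinsurance; patient's 20% is $64.60. Cost to patient: $1439.60. OOP to date $2139.60. Plan pays $1698 − $1439.60 = $258.40.
Bill 3, $8196: 20% coinsurance on $8196 = $1639.20. Patient pays $1639.20; OOP now $3778.80. Plan pays $8196 − $1639.20 = $6556.80.

$6556.80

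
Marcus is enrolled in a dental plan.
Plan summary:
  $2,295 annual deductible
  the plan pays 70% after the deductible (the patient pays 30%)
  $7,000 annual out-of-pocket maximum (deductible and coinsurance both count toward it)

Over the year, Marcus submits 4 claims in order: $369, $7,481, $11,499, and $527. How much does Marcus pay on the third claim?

$3,038.50

Claim 1 ($369): entire amount goes to the deductible. Patient pays $369; OOP now $369.
Claim 2 ($7,481): deductible takes $1,926, $5,555 remains; 30% of $5,555 = $1,666.50. Cost to patient: $3,592.50. OOP to date $3,961.50.
Claim 3 ($11,499): deductible already satisfied, so patient's share is 30% × $11,499 = $3,449.70. OOP would hit $7,411.20 > $7,000, so the cap limits the patient to $7,000 − $3,961.50 = $3,038.50.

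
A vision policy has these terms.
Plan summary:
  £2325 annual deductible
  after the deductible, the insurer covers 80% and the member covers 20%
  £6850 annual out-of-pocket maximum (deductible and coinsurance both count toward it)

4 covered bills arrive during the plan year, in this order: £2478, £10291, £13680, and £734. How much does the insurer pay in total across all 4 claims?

Bill 1, £2478: £2325 to deductible, leaving £153; member's 20% is £30.60. Member pays £2355.60; OOP now £2355.60. Insurer: £2478 − £2355.60 = £122.40.
Bill 2, £10291: 20% coinsurance on £10291 = £2058.20. Member owes £2058.20 (running OOP £4413.80). Plan pays £10291 − £2058.20 = £8232.80.
Bill 3, £13680: deductible met; 20% of £13680 = £2736. That would push OOP to £7149.80, over the £6850 cap, so member pays £6850 − £4413.80 = £2436.20. Insurer: £13680 − £2436.20 = £11243.80.
Bill 4, £734: deductible met; 20% of £734 = £146.80. OOP would hit £6996.80 > £6850, so the cap limits the member to £6850 − £6850 = £0. Plan pays £734 − £0 = £734.
Insurer total = bills − member's total = £27183 − £6850 = £20333.

£20333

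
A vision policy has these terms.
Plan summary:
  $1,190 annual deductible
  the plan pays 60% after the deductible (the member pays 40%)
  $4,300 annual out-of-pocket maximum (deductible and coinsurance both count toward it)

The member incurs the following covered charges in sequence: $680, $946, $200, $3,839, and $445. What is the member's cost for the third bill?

$80

Claim 1 ($680): entire amount goes to the deductible. Member owes $680 (running OOP $680).
Claim 2 ($946): $510 to deductible, leaving $436; coinsurance $436 × 40% = $174.40. Member owes $684.40 (running OOP $1,364.40).
Claim 3 ($200): deductible already satisfied, so member's share is 40% × $200 = $80. Member pays $80; OOP now $1,444.40.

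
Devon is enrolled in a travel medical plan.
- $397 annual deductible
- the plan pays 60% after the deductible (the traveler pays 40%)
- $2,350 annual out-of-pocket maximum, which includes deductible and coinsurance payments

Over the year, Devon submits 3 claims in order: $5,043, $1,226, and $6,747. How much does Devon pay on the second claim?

$94.60

Bill 1, $5,043: $397 to deductible, leaving $4,646; coinsurance $4,646 × 40% = $1,858.40. Traveler pays $2,255.40; OOP now $2,255.40.
Bill 2, $1,226: 40% coinsurance on $1,226 = $490.40. OOP would hit $2,745.80 > $2,350, so the cap limits the traveler to $2,350 − $2,255.40 = $94.60.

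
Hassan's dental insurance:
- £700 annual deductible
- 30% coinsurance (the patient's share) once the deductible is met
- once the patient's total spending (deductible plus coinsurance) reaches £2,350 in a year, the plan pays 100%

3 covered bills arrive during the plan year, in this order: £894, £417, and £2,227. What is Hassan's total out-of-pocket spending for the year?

#1 (£894): £700 to deductible, leaving £194; coinsurance £194 × 30% = £58.20. Patient owes £758.20 (running OOP £758.20).
#2 (£417): deductible already satisfied, so patient's share is 30% × £417 = £125.10. Patient pays £125.10; OOP now £883.30.
#3 (£2,227): 30% coinsurance on £2,227 = £668.10. Cost to patient: £668.10. OOP to date £1,551.40.
Summing the patient's payments: £758.20 + £125.10 + £668.10 = £1,551.40.

£1,551.40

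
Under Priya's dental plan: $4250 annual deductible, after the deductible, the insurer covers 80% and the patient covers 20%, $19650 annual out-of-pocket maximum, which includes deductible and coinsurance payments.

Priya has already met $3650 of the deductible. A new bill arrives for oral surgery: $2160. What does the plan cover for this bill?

$1248

Deductible still to meet: $4250 − $3650 = $600.
After the $600 deductible portion, $2160 − $600 = $1560 is subject to coinsurance.
Patient's 20% share of $1560 is $312.
So the patient owes $600 + $312 = $912 before any cap.
Cumulative spending $3650 + $912 = $4562 stays under the $19650 maximum.
The plan picks up $2160 − $912 = $1248.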